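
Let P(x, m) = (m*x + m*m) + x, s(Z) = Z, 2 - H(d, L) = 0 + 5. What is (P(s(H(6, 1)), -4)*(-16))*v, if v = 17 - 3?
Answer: -5600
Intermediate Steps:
H(d, L) = -3 (H(d, L) = 2 - (0 + 5) = 2 - 1*5 = 2 - 5 = -3)
P(x, m) = x + m² + m*x (P(x, m) = (m*x + m²) + x = (m² + m*x) + x = x + m² + m*x)
v = 14
(P(s(H(6, 1)), -4)*(-16))*v = ((-3 + (-4)² - 4*(-3))*(-16))*14 = ((-3 + 16 + 12)*(-16))*14 = (25*(-16))*14 = -400*14 = -5600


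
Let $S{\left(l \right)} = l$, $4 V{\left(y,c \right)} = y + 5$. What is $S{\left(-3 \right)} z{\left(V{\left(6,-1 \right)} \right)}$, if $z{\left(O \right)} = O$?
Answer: $- \frac{33}{4} \approx -8.25$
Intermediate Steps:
$V{\left(y,c \right)} = \frac{5}{4} + \frac{y}{4}$ ($V{\left(y,c \right)} = \frac{y + 5}{4} = \frac{5 + y}{4} = \frac{5}{4} + \frac{y}{4}$)
$S{\left(-3 \right)} z{\left(V{\left(6,-1 \right)} \right)} = - 3 \left(\frac{5}{4} + \frac{1}{4} \cdot 6\right) = - 3 \left(\frac{5}{4} + \frac{3}{2}\right) = \left(-3\right) \frac{11}{4} = - \frac{33}{4}$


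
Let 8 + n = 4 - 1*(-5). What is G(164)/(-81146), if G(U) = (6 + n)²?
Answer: -49/81146 ≈ -0.00060385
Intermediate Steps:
n = 1 (n = -8 + (4 - 1*(-5)) = -8 + (4 + 5) = -8 + 9 = 1)
G(U) = 49 (G(U) = (6 + 1)² = 7² = 49)
G(164)/(-81146) = 49/(-81146) = 49*(-1/81146) = -49/81146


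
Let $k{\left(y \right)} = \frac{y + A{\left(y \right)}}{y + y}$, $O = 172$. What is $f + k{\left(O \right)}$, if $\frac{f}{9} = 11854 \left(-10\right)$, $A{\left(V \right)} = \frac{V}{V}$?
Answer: $- \frac{366999667}{344} \approx -1.0669 \cdot 10^{6}$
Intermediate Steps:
$A{\left(V \right)} = 1$
$k{\left(y \right)} = \frac{1 + y}{2 y}$ ($k{\left(y \right)} = \frac{y + 1}{y + y} = \frac{1 + y}{2 y}$)
$f = -1066860$ ($f = 9 \cdot 11854 \left(-10\right) = 9 \left(-118540\right) = -1066860$)
$f + k{\left(O \right)} = -1066860 + \frac{1 + 172}{2 \cdot 172} = -1066860 + \frac{1}{2} \cdot \frac{1}{172} \cdot 173 = -1066860 + \frac{173}{344} = - \frac{366999667}{344}$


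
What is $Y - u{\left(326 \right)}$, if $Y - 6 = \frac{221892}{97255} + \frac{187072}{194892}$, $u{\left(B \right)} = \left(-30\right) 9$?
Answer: $\frac{1323200946496}{4738555365} \approx 279.24$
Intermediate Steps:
$u{\left(B \right)} = -270$
$Y = \frac{43790997946}{4738555365}$ ($Y = 6 + \left(\frac{221892}{97255} + \frac{187072}{194892}\right) = 6 + \left(221892 \cdot \frac{1}{97255} + 187072 \cdot \frac{1}{194892}\right) = 6 + \left(\frac{221892}{97255} + \frac{46768}{48723}\right) = 6 + \frac{15359665756}{4738555365} = \frac{43790997946}{4738555365} \approx 9.2414$)
$Y - u{\left(326 \right)} = \frac{43790997946}{4738555365} - -270 = \frac{43790997946}{4738555365} + 270 = \frac{1323200946496}{4738555365}$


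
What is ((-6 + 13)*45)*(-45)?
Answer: -14175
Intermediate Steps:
((-6 + 13)*45)*(-45) = (7*45)*(-45) = 315*(-45) = -14175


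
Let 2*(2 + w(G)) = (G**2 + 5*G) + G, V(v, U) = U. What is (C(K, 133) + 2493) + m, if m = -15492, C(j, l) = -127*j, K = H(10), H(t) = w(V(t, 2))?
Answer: -13761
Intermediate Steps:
w(G) = -2 + G**2/2 + 3*G (w(G) = -2 + ((G**2 + 5*G) + G)/2 = -2 + (G**2 + 6*G)/2 = -2 + (G**2/2 + 3*G) = -2 + G**2/2 + 3*G)
H(t) = 6 (H(t) = -2 + (1/2)*2**2 + 3*2 = -2 + (1/2)*4 + 6 = -2 + 2 + 6 = 6)
K = 6
(C(K, 133) + 2493) + m = (-127*6 + 2493) - 15492 = (-762 + 2493) - 15492 = 1731 - 15492 = -13761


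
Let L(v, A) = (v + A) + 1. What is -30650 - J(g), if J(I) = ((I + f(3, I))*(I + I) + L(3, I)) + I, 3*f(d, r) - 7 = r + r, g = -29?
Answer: -33264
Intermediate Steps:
L(v, A) = 1 + A + v (L(v, A) = (A + v) + 1 = 1 + A + v)
f(d, r) = 7/3 + 2*r/3 (f(d, r) = 7/3 + (r + r)/3 = 7/3 + (2*r)/3 = 7/3 + 2*r/3)
J(I) = 4 + 2*I + 2*I*(7/3 + 5*I/3) (J(I) = ((I + (7/3 + 2*I/3))*(I + I) + (1 + I + 3)) + I = ((7/3 + 5*I/3)*(2*I) + (4 + I)) + I = (2*I*(7/3 + 5*I/3) + (4 + I)) + I = (4 + I + 2*I*(7/3 + 5*I/3)) + I = 4 + 2*I + 2*I*(7/3 + 5*I/3))
-30650 - J(g) = -30650 - (4 + (10/3)*(-29)² + (20/3)*(-29)) = -30650 - (4 + (10/3)*841 - 580/3) = -30650 - (4 + 8410/3 - 580/3) = -30650 - 1*2614 = -30650 - 2614 = -33264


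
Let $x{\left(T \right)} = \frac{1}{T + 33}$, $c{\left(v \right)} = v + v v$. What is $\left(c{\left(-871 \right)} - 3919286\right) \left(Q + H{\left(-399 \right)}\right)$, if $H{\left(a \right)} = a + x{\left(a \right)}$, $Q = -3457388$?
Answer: $\frac{2000528354872594}{183} \approx 1.0932 \cdot 10^{13}$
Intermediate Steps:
$c{\left(v \right)} = v + v^{2}$
$x{\left(T \right)} = \frac{1}{33 + T}$
$H{\left(a \right)} = a + \frac{1}{33 + a}$
$\left(c{\left(-871 \right)} - 3919286\right) \left(Q + H{\left(-399 \right)}\right) = \left(- 871 \left(1 - 871\right) - 3919286\right) \left(-3457388 + \frac{1 - 399 \left(33 - 399\right)}{33 - 399}\right) = \left(\left(-871\right) \left(-870\right) - 3919286\right) \left(-3457388 + \frac{1 - -146034}{-366}\right) = \left(757770 - 3919286\right) \left(-3457388 - \frac{1 + 146034}{366}\right) = - 3161516 \left(-3457388 - \frac{146035}{366}\right) = \left(-3161516\right) \left(- \frac{1265550043}{366}\right) = \frac{2000528354872594}{183}$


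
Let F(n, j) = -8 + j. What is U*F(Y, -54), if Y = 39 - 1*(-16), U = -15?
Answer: 930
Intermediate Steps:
Y = 55 (Y = 39 + 16 = 55)
U*F(Y, -54) = -15*(-8 - 54) = -15*(-62) = 930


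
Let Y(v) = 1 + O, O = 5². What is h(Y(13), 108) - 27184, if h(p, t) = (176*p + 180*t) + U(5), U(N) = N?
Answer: -3163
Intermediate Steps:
O = 25
Y(v) = 26 (Y(v) = 1 + 25 = 26)
h(p, t) = 5 + 176*p + 180*t (h(p, t) = (176*p + 180*t) + 5 = 5 + 176*p + 180*t)
h(Y(13), 108) - 27184 = (5 + 176*26 + 180*108) - 27184 = (5 + 4576 + 19440) - 27184 = 24021 - 27184 = -3163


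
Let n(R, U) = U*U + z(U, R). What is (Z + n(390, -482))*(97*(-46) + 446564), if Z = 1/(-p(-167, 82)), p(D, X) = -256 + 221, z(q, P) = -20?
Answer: 3594572647382/35 ≈ 1.0270e+11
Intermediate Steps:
p(D, X) = -35
n(R, U) = -20 + U² (n(R, U) = U*U - 20 = U² - 20 = -20 + U²)
Z = 1/35 (Z = 1/(-1*(-35)) = 1/35 ≈ 0.028571)
(Z + n(390, -482))*(97*(-46) + 446564) = (1/35 + (-20 + (-482)²))*(97*(-46) + 446564) = (1/35 + (-20 + 232324))*(-4462 + 446564) = (1/35 + 232304)*442102 = (8130641/35)*442102 = 3594572647382/35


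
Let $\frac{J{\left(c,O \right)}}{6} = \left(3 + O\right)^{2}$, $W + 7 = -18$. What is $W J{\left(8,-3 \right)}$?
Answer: $0$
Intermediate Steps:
$W = -25$ ($W = -7 - 18 = -25$)
$J{\left(c,O \right)} = 6 \left(3 + O\right)^{2}$
$W J{\left(8,-3 \right)} = - 25 \cdot 6 \left(3 - 3\right)^{2} = - 25 \cdot 6 \cdot 0^{2} = - 25 \cdot 6 \cdot 0 = \left(-25\right) 0 = 0$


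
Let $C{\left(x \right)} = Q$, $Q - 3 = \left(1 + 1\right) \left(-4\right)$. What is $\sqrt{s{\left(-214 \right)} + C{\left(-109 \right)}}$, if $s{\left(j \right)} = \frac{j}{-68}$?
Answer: $\frac{3 i \sqrt{238}}{34} \approx 1.3612 i$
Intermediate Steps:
$Q = -5$ ($Q = 3 + \left(1 + 1\right) \left(-4\right) = 3 + 2 \left(-4\right) = 3 - 8 = -5$)
$s{\left(j \right)} = - \frac{j}{68}$ ($s{\left(j \right)} = j \left(- \frac{1}{68}\right) = - \frac{j}{68}$)
$C{\left(x \right)} = -5$
$\sqrt{s{\left(-214 \right)} + C{\left(-109 \right)}} = \sqrt{\left(- \frac{1}{68}\right) \left(-214\right) - 5} = \sqrt{\frac{107}{34} - 5} = \sqrt{- \frac{63}{34}} = \frac{3 i \sqrt{238}}{34}$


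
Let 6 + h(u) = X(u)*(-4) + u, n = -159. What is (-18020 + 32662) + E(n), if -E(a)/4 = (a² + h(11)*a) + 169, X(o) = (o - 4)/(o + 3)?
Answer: -85250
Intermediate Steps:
X(o) = (-4 + o)/(3 + o)
h(u) = -6 + u - 4*(-4 + u)/(3 + u) (h(u) = -6 + (((-4 + u)/(3 + u))*(-4) + u) = -6 + (-4*(-4 + u)/(3 + u) + u) = -6 + (u - 4*(-4 + u)/(3 + u)) = -6 + u - 4*(-4 + u)/(3 + u))
E(a) = -676 - 12*a - 4*a² (E(a) = -4*((a² + ((-2 + 11² - 7*11)/(3 + 11))*a) + 169) = -4*((a² + ((-2 + 121 - 77)/14)*a) + 169) = -4*((a² + ((1/14)*42)*a) + 169) = -4*((a² + 3*a) + 169) = -4*(169 + a² + 3*a) = -676 - 12*a - 4*a²)
(-18020 + 32662) + E(n) = (-18020 + 32662) + (-676 - 12*(-159) - 4*(-159)²) = 14642 + (-676 + 1908 - 4*25281) = 14642 + (-676 + 1908 - 101124) = 14642 - 99892 = -85250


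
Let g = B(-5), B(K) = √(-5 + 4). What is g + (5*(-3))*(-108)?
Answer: 1620 + I ≈ 1620.0 + 1.0*I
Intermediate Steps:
B(K) = I (B(K) = √(-1) = I)
g = I ≈ 1.0*I
g + (5*(-3))*(-108) = I + (5*(-3))*(-108) = I - 15*(-108) = I + 1620 = 1620 + I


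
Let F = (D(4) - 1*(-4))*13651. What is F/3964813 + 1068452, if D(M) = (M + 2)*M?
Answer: 4236212761704/3964813 ≈ 1.0685e+6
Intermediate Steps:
D(M) = M*(2 + M) (D(M) = (2 + M)*M = M*(2 + M))
F = 382228 (F = (4*(2 + 4) - 1*(-4))*13651 = (4*6 + 4)*13651 = (24 + 4)*13651 = 28*13651 = 382228)
F/3964813 + 1068452 = 382228/3964813 + 1068452 = 4236212761704/3964813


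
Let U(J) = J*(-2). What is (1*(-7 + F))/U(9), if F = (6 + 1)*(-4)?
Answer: 35/18 ≈ 1.9444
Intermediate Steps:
U(J) = -2*J
F = -28 (F = 7*(-4) = -28)
(1*(-7 + F))/U(9) = (1*(-7 - 28))/((-2*9)) = (1*(-35))/(-18) = -35*(-1/18) = 35/18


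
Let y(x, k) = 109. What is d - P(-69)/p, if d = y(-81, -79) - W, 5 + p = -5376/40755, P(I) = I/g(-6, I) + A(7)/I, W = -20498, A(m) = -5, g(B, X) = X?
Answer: 99130422401/4810473 ≈ 20607.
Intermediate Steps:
P(I) = 1 - 5/I (P(I) = I/I - 5/I = 1 - 5/I)
p = -69717/13585 (p = -5 - 5376/40755 = -5 - 5376*1/40755 = -5 - 1792/13585 = -69717/13585 ≈ -5.1319)
d = 20607 (d = 109 - 1*(-20498) = 109 + 20498 = 20607)
d - P(-69)/p = 20607 - (-5 - 69)/(-69)/(-69717/13585) = 20607 - (-1/69*(-74))*(-13585)/69717 = 20607 - 74*(-13585)/(69*69717) = 20607 - 1*(-1005290/4810473) = 20607 + 1005290/4810473 = 99130422401/4810473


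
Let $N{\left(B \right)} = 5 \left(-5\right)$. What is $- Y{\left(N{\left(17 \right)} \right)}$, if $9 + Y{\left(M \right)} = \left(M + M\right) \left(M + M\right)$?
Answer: $-2491$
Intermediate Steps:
$N{\left(B \right)} = -25$
$Y{\left(M \right)} = -9 + 4 M^{2}$ ($Y{\left(M \right)} = -9 + \left(M + M\right) \left(M + M\right) = -9 + 2 M 2 M = -9 + 4 M^{2}$)
$- Y{\left(N{\left(17 \right)} \right)} = - (-9 + 4 \left(-25\right)^{2}) = - (-9 + 4 \cdot 625) = - (-9 + 2500) = \left(-1\right) 2491 = -2491$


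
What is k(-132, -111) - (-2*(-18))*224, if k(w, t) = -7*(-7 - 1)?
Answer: -8008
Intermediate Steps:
k(w, t) = 56 (k(w, t) = -7*(-8) = 56)
k(-132, -111) - (-2*(-18))*224 = 56 - (-2*(-18))*224 = 56 - 36*224 = 56 - 1*8064 = 56 - 8064 = -8008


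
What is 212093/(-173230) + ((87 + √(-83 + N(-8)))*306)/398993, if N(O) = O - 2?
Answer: -80011893289/69117557390 + 306*I*√93/398993 ≈ -1.1576 + 0.007396*I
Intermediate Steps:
N(O) = -2 + O
212093/(-173230) + ((87 + √(-83 + N(-8)))*306)/398993 = 212093/(-173230) + ((87 + √(-83 + (-2 - 8)))*306)/398993 = 212093*(-1/173230) + ((87 + √(-83 - 10))*306)*(1/398993) = -212093/173230 + ((87 + √(-93))*306)*(1/398993) = -212093/173230 + ((87 + I*√93)*306)*(1/398993) = -212093/173230 + (26622 + 306*I*√93)*(1/398993) = -212093/173230 + (26622/398993 + 306*I*√93/398993) = -80011893289/69117557390 + 306*I*√93/398993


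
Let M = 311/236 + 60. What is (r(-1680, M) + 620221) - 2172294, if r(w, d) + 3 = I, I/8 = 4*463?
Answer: -1537260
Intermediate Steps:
M = 14471/236 (M = 311*(1/236) + 60 = 311/236 + 60 = 14471/236 ≈ 61.318)
I = 14816 (I = 8*(4*463) = 8*1852 = 14816)
r(w, d) = 14813 (r(w, d) = -3 + 14816 = 14813)
(r(-1680, M) + 620221) - 2172294 = (14813 + 620221) - 2172294 = 635034 - 2172294 = -1537260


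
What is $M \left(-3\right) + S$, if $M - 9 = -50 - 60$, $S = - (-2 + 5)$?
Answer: $300$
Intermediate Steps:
$S = -3$ ($S = \left(-1\right) 3 = -3$)
$M = -101$ ($M = 9 - 110 = -101$)
$M \left(-3\right) + S = \left(-101\right) \left(-3\right) - 3 = 303 - 3 = 300$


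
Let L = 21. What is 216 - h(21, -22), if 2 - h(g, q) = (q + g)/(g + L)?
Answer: 8987/42 ≈ 213.98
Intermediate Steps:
h(g, q) = 2 - (g + q)/(21 + g) (h(g, q) = 2 - (q + g)/(g + 21) = 2 - (g + q)/(21 + g))
216 - h(21, -22) = 216 - (42 + 21 - 1*(-22))/(21 + 21) = 216 - (42 + 21 + 22)/42 = 216 - 85/42 = 8987/42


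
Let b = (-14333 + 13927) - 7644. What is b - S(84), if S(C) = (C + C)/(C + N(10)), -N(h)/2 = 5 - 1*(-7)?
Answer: -40264/5 ≈ -8052.8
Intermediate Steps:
b = -8050 (b = -406 - 7644 = -8050)
N(h) = -24 (N(h) = -2*(5 - 1*(-7)) = -2*(5 + 7) = -2*12 = -24)
S(C) = 2*C/(-24 + C) (S(C) = (C + C)/(C - 24) = (2*C)/(-24 + C) = 2*C/(-24 + C))
b - S(84) = -8050 - 2*84/(-24 + 84) = -8050 - 2*84/60 = -8050 - 1*14/5 = -8050 - 14/5 = -40264/5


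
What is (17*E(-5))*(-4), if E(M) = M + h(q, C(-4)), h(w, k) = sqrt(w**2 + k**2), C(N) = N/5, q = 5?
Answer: 340 - 68*sqrt(641)/5 ≈ -4.3245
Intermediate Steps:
C(N) = N/5 (C(N) = N*(1/5) = N/5)
h(w, k) = sqrt(k**2 + w**2)
E(M) = M + sqrt(641)/5 (E(M) = M + sqrt(((1/5)*(-4))**2 + 5**2) = M + sqrt((-4/5)**2 + 25) = M + sqrt(16/25 + 25) = M + sqrt(641/25) = M + sqrt(641)/5)
(17*E(-5))*(-4) = (17*(-5 + sqrt(641)/5))*(-4) = (-85 + 17*sqrt(641)/5)*(-4) = 340 - 68*sqrt(641)/5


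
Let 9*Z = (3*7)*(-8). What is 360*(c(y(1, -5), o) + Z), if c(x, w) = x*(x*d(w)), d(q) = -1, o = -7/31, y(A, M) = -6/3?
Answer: -8160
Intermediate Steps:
Z = -56/3 (Z = ((3*7)*(-8))/9 = (21*(-8))/9 = (⅑)*(-168) = -56/3 ≈ -18.667)
y(A, M) = -2 (y(A, M) = -6*⅓ = -2)
o = -7/31 (o = -7*1/31 = -7/31 ≈ -0.22581)
c(x, w) = -x² (c(x, w) = x*(x*(-1)) = x*(-x) = -x²)
360*(c(y(1, -5), o) + Z) = 360*(-1*(-2)² - 56/3) = 360*(-1*4 - 56/3) = 360*(-4 - 56/3) = 360*(-68/3) = -8160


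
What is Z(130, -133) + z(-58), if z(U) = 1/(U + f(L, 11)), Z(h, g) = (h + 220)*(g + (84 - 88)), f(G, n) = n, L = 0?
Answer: -2253651/47 ≈ -47950.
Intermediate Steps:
Z(h, g) = (-4 + g)*(220 + h) (Z(h, g) = (220 + h)*(g - 4) = (220 + h)*(-4 + g) = (-4 + g)*(220 + h))
z(U) = 1/(11 + U) (z(U) = 1/(U + 11) = 1/(11 + U))
Z(130, -133) + z(-58) = (-880 - 4*130 + 220*(-133) - 133*130) + 1/(11 - 58) = (-880 - 520 - 29260 - 17290) + 1/(-47) = -47950 - 1/47 = -2253651/47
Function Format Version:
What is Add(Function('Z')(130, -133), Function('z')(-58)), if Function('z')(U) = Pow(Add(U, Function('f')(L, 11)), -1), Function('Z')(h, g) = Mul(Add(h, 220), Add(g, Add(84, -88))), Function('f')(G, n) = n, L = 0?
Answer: Rational(-2253651, 47) ≈ -47950.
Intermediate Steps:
Function('Z')(h, g) = Mul(Add(-4, g), Add(220, h)) (Function('Z')(h, g) = Mul(Add(220, h), Add(g, -4)) = Mul(Add(220, h), Add(-4, g)) = Mul(Add(-4, g), Add(220, h)))
Function('z')(U) = Pow(Add(11, U), -1) (Function('z')(U) = Pow(Add(U, 11), -1) = Pow(Add(11, U), -1))
Add(Function('Z')(130, -133), Function('z')(-58)) = Add(Add(-880, Mul(-4, 130), Mul(220, -133), Mul(-133, 130)), Pow(Add(11, -58), -1)) = Add(Add(-880, -520, -29260, -17290), Pow(-47, -1)) = Add(-47950, Rational(-1, 47)) = Rational(-2253651, 47)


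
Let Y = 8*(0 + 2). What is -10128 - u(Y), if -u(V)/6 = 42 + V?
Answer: -9780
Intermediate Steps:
Y = 16 (Y = 8*2 = 16)
u(V) = -252 - 6*V (u(V) = -6*(42 + V) = -252 - 6*V)
-10128 - u(Y) = -10128 - (-252 - 6*16) = -10128 - (-252 - 96) = -10128 - 1*(-348) = -10128 + 348 = -9780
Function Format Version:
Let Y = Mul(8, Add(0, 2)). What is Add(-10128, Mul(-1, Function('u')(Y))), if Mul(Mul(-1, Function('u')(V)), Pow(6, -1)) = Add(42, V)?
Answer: -9780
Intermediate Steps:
Y = 16 (Y = Mul(8, 2) = 16)
Function('u')(V) = Add(-252, Mul(-6, V)) (Function('u')(V) = Mul(-6, Add(42, V)) = Add(-252, Mul(-6, V)))
Add(-10128, Mul(-1, Function('u')(Y))) = Add(-10128, Mul(-1, Add(-252, Mul(-6, 16)))) = Add(-10128, Mul(-1, Add(-252, -96))) = Add(-10128, Mul(-1, -348)) = Add(-10128, 348) = -9780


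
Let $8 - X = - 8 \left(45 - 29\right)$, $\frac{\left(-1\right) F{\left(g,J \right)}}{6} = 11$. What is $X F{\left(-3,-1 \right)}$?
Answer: $-8976$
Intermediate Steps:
$F{\left(g,J \right)} = -66$ ($F{\left(g,J \right)} = \left(-6\right) 11 = -66$)
$X = 136$ ($X = 8 - - 8 \left(45 - 29\right) = 8 - \left(-8\right) 16 = 8 - -128 = 8 + 128 = 136$)
$X F{\left(-3,-1 \right)} = 136 \left(-66\right) = -8976$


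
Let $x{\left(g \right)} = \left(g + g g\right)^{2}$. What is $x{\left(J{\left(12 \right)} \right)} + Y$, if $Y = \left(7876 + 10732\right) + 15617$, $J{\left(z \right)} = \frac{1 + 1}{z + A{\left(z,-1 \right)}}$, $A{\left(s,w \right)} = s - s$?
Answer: $\frac{44355649}{1296} \approx 34225.0$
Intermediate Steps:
$A{\left(s,w \right)} = 0$
$J{\left(z \right)} = \frac{2}{z}$ ($J{\left(z \right)} = \frac{1 + 1}{z + 0} = \frac{2}{z}$)
$x{\left(g \right)} = \left(g + g^{2}\right)^{2}$
$Y = 34225$ ($Y = 18608 + 15617 = 34225$)
$x{\left(J{\left(12 \right)} \right)} + Y = \left(\frac{2}{12}\right)^{2} \left(1 + \frac{2}{12}\right)^{2} + 34225 = \left(2 \cdot \frac{1}{12}\right)^{2} \left(1 + 2 \cdot \frac{1}{12}\right)^{2} + 34225 = \frac{\left(1 + \frac{1}{6}\right)^{2}}{36} + 34225 = \frac{\left(\frac{7}{6}\right)^{2}}{36} + 34225 = \frac{1}{36} \cdot \frac{49}{36} + 34225 = \frac{49}{1296} + 34225 = \frac{44355649}{1296}$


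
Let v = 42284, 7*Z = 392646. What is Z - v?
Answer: 96658/7 ≈ 13808.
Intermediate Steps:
Z = 392646/7 (Z = (⅐)*392646 = 392646/7 ≈ 56092.)
Z - v = 392646/7 - 1*42284 = 392646/7 - 42284 = 96658/7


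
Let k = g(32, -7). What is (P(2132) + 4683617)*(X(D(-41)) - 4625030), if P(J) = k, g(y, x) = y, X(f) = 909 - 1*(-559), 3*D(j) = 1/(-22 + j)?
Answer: -21655141537738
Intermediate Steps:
D(j) = 1/(3*(-22 + j))
X(f) = 1468 (X(f) = 909 + 559 = 1468)
k = 32
P(J) = 32
(P(2132) + 4683617)*(X(D(-41)) - 4625030) = (32 + 4683617)*(1468 - 4625030) = 4683649*(-4623562) = -21655141537738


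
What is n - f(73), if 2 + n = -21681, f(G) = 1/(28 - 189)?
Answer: -3490962/161 ≈ -21683.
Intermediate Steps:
f(G) = -1/161 (f(G) = 1/(-161) = -1/161)
n = -21683 (n = -2 - 21681 = -21683)
n - f(73) = -21683 - 1*(-1/161) = -21683 + 1/161 = -3490962/161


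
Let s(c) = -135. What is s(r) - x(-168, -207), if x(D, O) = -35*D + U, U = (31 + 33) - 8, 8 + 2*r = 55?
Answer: -6071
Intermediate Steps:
r = 47/2 (r = -4 + (½)*55 = -4 + 55/2 = 47/2 ≈ 23.500)
U = 56 (U = 64 - 8 = 56)
x(D, O) = 56 - 35*D (x(D, O) = -35*D + 56 = 56 - 35*D)
s(r) - x(-168, -207) = -135 - (56 - 35*(-168)) = -135 - (56 + 5880) = -135 - 1*5936 = -135 - 5936 = -6071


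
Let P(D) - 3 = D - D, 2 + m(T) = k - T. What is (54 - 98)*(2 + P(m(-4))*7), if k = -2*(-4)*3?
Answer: -1012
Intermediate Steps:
k = 24 (k = 8*3 = 24)
m(T) = 22 - T (m(T) = -2 + (24 - T) = 22 - T)
P(D) = 3 (P(D) = 3 + (D - D) = 3 + 0 = 3)
(54 - 98)*(2 + P(m(-4))*7) = (54 - 98)*(2 + 3*7) = -44*(2 + 21) = -44*23 = -1012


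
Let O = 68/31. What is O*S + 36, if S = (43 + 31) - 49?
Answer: 2816/31 ≈ 90.839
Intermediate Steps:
S = 25 (S = 74 - 49 = 25)
O = 68/31 (O = 68*(1/31) = 68/31 ≈ 2.1936)
O*S + 36 = (68/31)*25 + 36 = 1700/31 + 36 = 2816/31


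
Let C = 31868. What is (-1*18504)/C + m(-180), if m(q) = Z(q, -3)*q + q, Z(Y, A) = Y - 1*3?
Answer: 1015542/31 ≈ 32759.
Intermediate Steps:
Z(Y, A) = -3 + Y (Z(Y, A) = Y - 3 = -3 + Y)
m(q) = q + q*(-3 + q) (m(q) = (-3 + q)*q + q = q*(-3 + q) + q = q + q*(-3 + q))
(-1*18504)/C + m(-180) = -1*18504/31868 - 180*(-2 - 180) = -18504*1/31868 - 180*(-182) = -18/31 + 32760 = 1015542/31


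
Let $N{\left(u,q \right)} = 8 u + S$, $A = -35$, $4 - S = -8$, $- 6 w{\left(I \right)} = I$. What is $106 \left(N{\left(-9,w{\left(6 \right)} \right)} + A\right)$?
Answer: $-10070$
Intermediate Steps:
$w{\left(I \right)} = - \frac{I}{6}$
$S = 12$ ($S = 4 - -8 = 4 + 8 = 12$)
$N{\left(u,q \right)} = 12 + 8 u$ ($N{\left(u,q \right)} = 8 u + 12 = 12 + 8 u$)
$106 \left(N{\left(-9,w{\left(6 \right)} \right)} + A\right) = 106 \left(\left(12 + 8 \left(-9\right)\right) - 35\right) = 106 \left(\left(12 - 72\right) - 35\right) = 106 \left(-60 - 35\right) = 106 \left(-95\right) = -10070$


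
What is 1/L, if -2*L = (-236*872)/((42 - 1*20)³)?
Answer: 1331/12862 ≈ 0.10348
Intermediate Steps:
L = 12862/1331 (L = -(-236*872)/(2*((42 - 1*20)³)) = -(-102896)/((42 - 20)³) = -(-102896)/(22³) = -(-102896)/10648 = -½*(-25724/1331) = 12862/1331 ≈ 9.6634)
1/L = 1/(12862/1331) = 1331/12862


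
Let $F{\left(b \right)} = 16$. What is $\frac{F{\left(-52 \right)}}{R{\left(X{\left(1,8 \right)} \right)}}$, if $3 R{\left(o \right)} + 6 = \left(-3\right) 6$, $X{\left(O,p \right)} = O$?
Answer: $-2$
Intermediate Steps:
$R{\left(o \right)} = -8$ ($R{\left(o \right)} = -2 + \frac{\left(-3\right) 6}{3} = -2 + \frac{1}{3} \left(-18\right) = -2 - 6 = -8$)
$\frac{F{\left(-52 \right)}}{R{\left(X{\left(1,8 \right)} \right)}} = \frac{16}{-8} = 16 \left(- \frac{1}{8}\right) = -2$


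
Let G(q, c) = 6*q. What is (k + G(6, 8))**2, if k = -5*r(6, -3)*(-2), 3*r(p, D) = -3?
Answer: 676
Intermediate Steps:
r(p, D) = -1 (r(p, D) = (1/3)*(-3) = -1)
k = -10 (k = -5*(-1)*(-2) = 5*(-2) = -10)
(k + G(6, 8))**2 = (-10 + 6*6)**2 = (-10 + 36)**2 = 26**2 = 676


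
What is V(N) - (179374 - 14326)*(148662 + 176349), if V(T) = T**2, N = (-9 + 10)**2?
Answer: -53642415527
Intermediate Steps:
N = 1 (N = 1**2 = 1)
V(N) - (179374 - 14326)*(148662 + 176349) = 1**2 - (179374 - 14326)*(148662 + 176349) = 1 - 165048*325011 = 1 - 1*53642415528 = 1 - 53642415528 = -53642415527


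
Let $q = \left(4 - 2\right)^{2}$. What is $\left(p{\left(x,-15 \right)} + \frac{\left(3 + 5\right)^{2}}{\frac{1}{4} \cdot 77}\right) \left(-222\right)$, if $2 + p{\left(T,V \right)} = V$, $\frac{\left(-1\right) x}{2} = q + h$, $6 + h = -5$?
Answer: $\frac{233766}{77} \approx 3035.9$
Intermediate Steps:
$h = -11$ ($h = -6 - 5 = -11$)
$q = 4$ ($q = 2^{2} = 4$)
$x = 14$ ($x = - 2 \left(4 - 11\right) = \left(-2\right) \left(-7\right) = 14$)
$p{\left(T,V \right)} = -2 + V$
$\left(p{\left(x,-15 \right)} + \frac{\left(3 + 5\right)^{2}}{\frac{1}{4} \cdot 77}\right) \left(-222\right) = \left(\left(-2 - 15\right) + \frac{\left(3 + 5\right)^{2}}{\frac{1}{4} \cdot 77}\right) \left(-222\right) = \left(-17 + \frac{8^{2}}{\frac{1}{4} \cdot 77}\right) \left(-222\right) = \left(-17 + \frac{64}{\frac{77}{4}}\right) \left(-222\right) = \left(-17 + 64 \cdot \frac{4}{77}\right) \left(-222\right) = \left(-17 + \frac{256}{77}\right) \left(-222\right) = \left(- \frac{1053}{77}\right) \left(-222\right) = \frac{233766}{77}$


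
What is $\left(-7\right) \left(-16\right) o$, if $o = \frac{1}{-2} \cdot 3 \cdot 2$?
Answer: $-336$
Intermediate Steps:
$o = -3$ ($o = \left(- \frac{1}{2}\right) 3 \cdot 2 = \left(- \frac{3}{2}\right) 2 = -3$)
$\left(-7\right) \left(-16\right) o = \left(-7\right) \left(-16\right) \left(-3\right) = 112 \left(-3\right) = -336$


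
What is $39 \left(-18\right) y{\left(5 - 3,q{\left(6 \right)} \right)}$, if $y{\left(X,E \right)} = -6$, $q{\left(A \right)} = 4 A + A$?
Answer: $4212$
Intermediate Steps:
$q{\left(A \right)} = 5 A$
$39 \left(-18\right) y{\left(5 - 3,q{\left(6 \right)} \right)} = 39 \left(-18\right) \left(-6\right) = \left(-702\right) \left(-6\right) = 4212$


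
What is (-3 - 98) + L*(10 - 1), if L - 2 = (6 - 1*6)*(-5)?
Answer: -83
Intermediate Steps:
L = 2 (L = 2 + (6 - 1*6)*(-5) = 2 + (6 - 6)*(-5) = 2 + 0*(-5) = 2 + 0 = 2)
(-3 - 98) + L*(10 - 1) = (-3 - 98) + 2*(10 - 1) = -101 + 2*9 = -101 + 18 = -83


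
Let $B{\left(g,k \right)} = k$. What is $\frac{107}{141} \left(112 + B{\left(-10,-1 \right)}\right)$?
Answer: $\frac{3959}{47} \approx 84.234$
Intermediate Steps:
$\frac{107}{141} \left(112 + B{\left(-10,-1 \right)}\right) = \frac{107}{141} \left(112 - 1\right) = 107 \cdot \frac{1}{141} \cdot 111 = \frac{107}{141} \cdot 111 = \frac{3959}{47}$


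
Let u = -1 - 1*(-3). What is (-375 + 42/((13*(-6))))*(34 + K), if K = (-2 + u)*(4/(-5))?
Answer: -165988/13 ≈ -12768.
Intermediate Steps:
u = 2 (u = -1 + 3 = 2)
K = 0 (K = (-2 + 2)*(4/(-5)) = 0*(4*(-⅕)) = 0*(-⅘) = 0)
(-375 + 42/((13*(-6))))*(34 + K) = (-375 + 42/((13*(-6))))*(34 + 0) = (-375 + 42/(-78))*34 = (-375 + 42*(-1/78))*34 = (-375 - 7/13)*34 = -4882/13*34 = -165988/13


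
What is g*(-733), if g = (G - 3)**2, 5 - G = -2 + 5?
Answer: -733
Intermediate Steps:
G = 2 (G = 5 - (-2 + 5) = 5 - 1*3 = 5 - 3 = 2)
g = 1 (g = (2 - 3)**2 = (-1)**2 = 1)
g*(-733) = 1*(-733) = -733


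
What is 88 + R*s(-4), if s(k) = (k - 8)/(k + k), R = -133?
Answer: -223/2 ≈ -111.50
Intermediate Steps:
s(k) = (-8 + k)/(2*k) (s(k) = (-8 + k)/((2*k)) = (-8 + k)*(1/(2*k)) = (-8 + k)/(2*k))
88 + R*s(-4) = 88 - 133*(-8 - 4)/(2*(-4)) = 88 - 133*(-1)*(-12)/(2*4) = 88 - 133*3/2 = 88 - 399/2 = -223/2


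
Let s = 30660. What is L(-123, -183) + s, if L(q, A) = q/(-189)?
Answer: 1931621/63 ≈ 30661.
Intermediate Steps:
L(q, A) = -q/189 (L(q, A) = q*(-1/189) = -q/189)
L(-123, -183) + s = -1/189*(-123) + 30660 = 41/63 + 30660 = 1931621/63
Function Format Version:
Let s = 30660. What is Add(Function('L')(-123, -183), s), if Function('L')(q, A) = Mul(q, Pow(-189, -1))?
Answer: Rational(1931621, 63) ≈ 30661.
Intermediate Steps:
Function('L')(q, A) = Mul(Rational(-1, 189), q) (Function('L')(q, A) = Mul(q, Rational(-1, 189)) = Mul(Rational(-1, 189), q))
Add(Function('L')(-123, -183), s) = Add(Mul(Rational(-1, 189), -123), 30660) = Add(Rational(41, 63), 30660) = Rational(1931621, 63)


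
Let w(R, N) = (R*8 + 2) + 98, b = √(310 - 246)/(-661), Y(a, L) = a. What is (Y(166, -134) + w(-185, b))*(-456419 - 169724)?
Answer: 760137602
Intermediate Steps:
b = -8/661 (b = √64*(-1/661) = 8*(-1/661) = -8/661 ≈ -0.012103)
w(R, N) = 100 + 8*R (w(R, N) = (8*R + 2) + 98 = (2 + 8*R) + 98 = 100 + 8*R)
(Y(166, -134) + w(-185, b))*(-456419 - 169724) = (166 + (100 + 8*(-185)))*(-456419 - 169724) = (166 + (100 - 1480))*(-626143) = (166 - 1380)*(-626143) = -1214*(-626143) = 760137602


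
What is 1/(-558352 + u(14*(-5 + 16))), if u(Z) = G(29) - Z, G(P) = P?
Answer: -1/558477 ≈ -1.7906e-6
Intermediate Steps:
u(Z) = 29 - Z
1/(-558352 + u(14*(-5 + 16))) = 1/(-558352 + (29 - 14*(-5 + 16))) = 1/(-558352 + (29 - 14*11)) = 1/(-558352 + (29 - 1*154)) = 1/(-558352 + (29 - 154)) = 1/(-558352 - 125) = 1/(-558477) = -1/558477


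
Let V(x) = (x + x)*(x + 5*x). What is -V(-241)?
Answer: -696972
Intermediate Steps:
V(x) = 12*x² (V(x) = (2*x)*(6*x) = 12*x²)
-V(-241) = -12*(-241)² = -12*58081 = -1*696972 = -696972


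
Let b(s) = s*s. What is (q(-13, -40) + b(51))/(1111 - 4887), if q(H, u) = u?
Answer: -2561/3776 ≈ -0.67823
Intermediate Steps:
b(s) = s²
(q(-13, -40) + b(51))/(1111 - 4887) = (-40 + 51²)/(1111 - 4887) = (-40 + 2601)/(-3776) = 2561*(-1/3776) = -2561/3776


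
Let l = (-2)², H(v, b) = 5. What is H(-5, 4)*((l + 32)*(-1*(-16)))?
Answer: 2880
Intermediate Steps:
l = 4
H(-5, 4)*((l + 32)*(-1*(-16))) = 5*((4 + 32)*(-1*(-16))) = 5*(36*16) = 5*576 = 2880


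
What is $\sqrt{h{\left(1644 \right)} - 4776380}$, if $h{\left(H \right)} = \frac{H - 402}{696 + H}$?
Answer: $\frac{43 i \sqrt{43656470}}{130} \approx 2185.5 i$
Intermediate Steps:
$h{\left(H \right)} = \frac{-402 + H}{696 + H}$
$\sqrt{h{\left(1644 \right)} - 4776380} = \sqrt{\frac{-402 + 1644}{696 + 1644} - 4776380} = \sqrt{\frac{1}{2340} \cdot 1242 - 4776380} = \sqrt{\frac{69}{130} - 4776380} = \sqrt{- \frac{620929331}{130}} = \frac{43 i \sqrt{43656470}}{130}$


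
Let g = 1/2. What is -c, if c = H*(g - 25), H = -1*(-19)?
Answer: 931/2 ≈ 465.50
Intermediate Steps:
g = ½ ≈ 0.50000
H = 19
c = -931/2 (c = 19*(½ - 25) = 19*(-49/2) = -931/2 ≈ -465.50)
-c = -1*(-931/2) = 931/2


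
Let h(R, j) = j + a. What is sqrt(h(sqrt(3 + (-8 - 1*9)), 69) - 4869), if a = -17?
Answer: I*sqrt(4817) ≈ 69.405*I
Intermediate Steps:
h(R, j) = -17 + j (h(R, j) = j - 17 = -17 + j)
sqrt(h(sqrt(3 + (-8 - 1*9)), 69) - 4869) = sqrt((-17 + 69) - 4869) = sqrt(52 - 4869) = sqrt(-4817) = I*sqrt(4817)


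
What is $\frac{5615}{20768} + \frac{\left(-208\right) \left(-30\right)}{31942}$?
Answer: $\frac{154473325}{331685728} \approx 0.46572$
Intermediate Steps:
$\frac{5615}{20768} + \frac{\left(-208\right) \left(-30\right)}{31942} = 5615 \cdot \frac{1}{20768} + 6240 \cdot \frac{1}{31942} = \frac{5615}{20768} + \frac{3120}{15971} = \frac{154473325}{331685728}$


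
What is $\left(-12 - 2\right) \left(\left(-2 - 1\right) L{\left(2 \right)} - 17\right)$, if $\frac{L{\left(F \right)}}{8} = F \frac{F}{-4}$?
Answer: $-98$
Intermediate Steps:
$L{\left(F \right)} = - 2 F^{2}$ ($L{\left(F \right)} = 8 F \frac{F}{-4} = 8 F F \left(- \frac{1}{4}\right) = 8 F \left(- \frac{F}{4}\right) = 8 \left(- \frac{F^{2}}{4}\right) = - 2 F^{2}$)
$\left(-12 - 2\right) \left(\left(-2 - 1\right) L{\left(2 \right)} - 17\right) = \left(-12 - 2\right) \left(\left(-2 - 1\right) \left(- 2 \cdot 2^{2}\right) - 17\right) = - 14 \left(- 3 \left(\left(-2\right) 4\right) - 17\right) = - 14 \left(\left(-3\right) \left(-8\right) - 17\right) = - 14 \left(24 - 17\right) = \left(-14\right) 7 = -98$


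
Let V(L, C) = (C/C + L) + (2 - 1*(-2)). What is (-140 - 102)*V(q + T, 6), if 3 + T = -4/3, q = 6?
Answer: -4840/3 ≈ -1613.3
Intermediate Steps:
T = -13/3 (T = -3 - 4/3 = -13/3 ≈ -4.3333)
V(L, C) = 5 + L (V(L, C) = (1 + L) + (2 + 2) = (1 + L) + 4 = 5 + L)
(-140 - 102)*V(q + T, 6) = (-140 - 102)*(5 + (6 - 13/3)) = -242*(5 + 5/3) = -242*20/3 = -4840/3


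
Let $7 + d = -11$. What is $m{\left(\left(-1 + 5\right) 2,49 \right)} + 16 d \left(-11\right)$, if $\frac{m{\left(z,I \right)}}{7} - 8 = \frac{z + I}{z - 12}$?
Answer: $\frac{12497}{4} \approx 3124.3$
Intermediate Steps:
$d = -18$ ($d = -7 - 11 = -18$)
$m{\left(z,I \right)} = 56 + \frac{7 \left(I + z\right)}{-12 + z}$ ($m{\left(z,I \right)} = 56 + 7 \frac{z + I}{z - 12} = 56 + 7 \frac{I + z}{-12 + z} = 56 + \frac{7 \left(I + z\right)}{-12 + z}$)
$m{\left(\left(-1 + 5\right) 2,49 \right)} + 16 d \left(-11\right) = \frac{7 \left(-96 + 49 + 9 \left(-1 + 5\right) 2\right)}{-12 + \left(-1 + 5\right) 2} + 16 \left(-18\right) \left(-11\right) = \frac{7 \left(-96 + 49 + 9 \cdot 4 \cdot 2\right)}{-12 + 4 \cdot 2} - -3168 = \frac{7 \left(-96 + 49 + 9 \cdot 8\right)}{-12 + 8} + 3168 = \frac{7 \left(-96 + 49 + 72\right)}{-4} + 3168 = 7 \left(- \frac{1}{4}\right) 25 + 3168 = - \frac{175}{4} + 3168 = \frac{12497}{4}$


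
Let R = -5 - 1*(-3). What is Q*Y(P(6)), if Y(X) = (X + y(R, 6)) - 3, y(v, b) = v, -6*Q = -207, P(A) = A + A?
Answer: 483/2 ≈ 241.50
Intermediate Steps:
P(A) = 2*A
Q = 69/2 (Q = -⅙*(-207) = 69/2 ≈ 34.500)
R = -2 (R = -5 + 3 = -2)
Y(X) = -5 + X (Y(X) = (X - 2) - 3 = (-2 + X) - 3 = -5 + X)
Q*Y(P(6)) = 69*(-5 + 2*6)/2 = 69*(-5 + 12)/2 = (69/2)*7 = 483/2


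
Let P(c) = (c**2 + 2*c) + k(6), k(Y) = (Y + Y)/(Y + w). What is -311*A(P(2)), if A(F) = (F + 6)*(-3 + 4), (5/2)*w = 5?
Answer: -9641/2 ≈ -4820.5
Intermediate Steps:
w = 2 (w = (2/5)*5 = 2)
k(Y) = 2*Y/(2 + Y) (k(Y) = (Y + Y)/(Y + 2) = (2*Y)/(2 + Y) = 2*Y/(2 + Y))
P(c) = 3/2 + c**2 + 2*c (P(c) = (c**2 + 2*c) + 2*6/(2 + 6) = (c**2 + 2*c) + 2*6/8 = (c**2 + 2*c) + 2*6*(1/8) = (c**2 + 2*c) + 3/2 = 3/2 + c**2 + 2*c)
A(F) = 6 + F (A(F) = (6 + F)*1 = 6 + F)
-311*A(P(2)) = -311*(6 + (3/2 + 2**2 + 2*2)) = -311*(6 + (3/2 + 4 + 4)) = -311*(6 + 19/2) = -311*31/2 = -9641/2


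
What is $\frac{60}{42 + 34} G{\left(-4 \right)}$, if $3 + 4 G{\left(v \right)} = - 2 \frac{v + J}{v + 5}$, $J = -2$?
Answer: $\frac{135}{76} \approx 1.7763$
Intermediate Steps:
$G{\left(v \right)} = - \frac{3}{4} - \frac{-2 + v}{2 \left(5 + v\right)}$ ($G{\left(v \right)} = - \frac{3}{4} + \frac{\left(-2\right) \frac{v - 2}{v + 5}}{4} = - \frac{3}{4} + \frac{\left(-2\right) \frac{-2 + v}{5 + v}}{4} = - \frac{3}{4} + \frac{\left(-2\right) \frac{1}{5 + v} \left(-2 + v\right)}{4} = - \frac{3}{4} - \frac{-2 + v}{2 \left(5 + v\right)}$)
$\frac{60}{42 + 34} G{\left(-4 \right)} = \frac{60}{42 + 34} \frac{-11 - -20}{4 \left(5 - 4\right)} = \frac{60}{76} \frac{-11 + 20}{4 \cdot 1} = 60 \cdot \frac{1}{76} \cdot \frac{1}{4} \cdot 1 \cdot 9 = \frac{15}{19} \cdot \frac{9}{4} = \frac{135}{76}$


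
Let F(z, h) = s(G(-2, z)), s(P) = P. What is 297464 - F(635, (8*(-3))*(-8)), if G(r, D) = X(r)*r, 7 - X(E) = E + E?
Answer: 297486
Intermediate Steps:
X(E) = 7 - 2*E (X(E) = 7 - (E + E) = 7 - 2*E)
G(r, D) = r*(7 - 2*r) (G(r, D) = (7 - 2*r)*r = r*(7 - 2*r))
F(z, h) = -22 (F(z, h) = -2*(7 - 2*(-2)) = -2*(7 + 4) = -2*11 = -22)
297464 - F(635, (8*(-3))*(-8)) = 297464 - 1*(-22) = 297464 + 22 = 297486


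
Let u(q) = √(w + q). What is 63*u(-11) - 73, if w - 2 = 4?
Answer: -73 + 63*I*√5 ≈ -73.0 + 140.87*I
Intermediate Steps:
w = 6 (w = 2 + 4 = 6)
u(q) = √(6 + q)
63*u(-11) - 73 = 63*√(6 - 11) - 73 = 63*√(-5) - 73 = 63*(I*√5) - 73 = 63*I*√5 - 73 = -73 + 63*I*√5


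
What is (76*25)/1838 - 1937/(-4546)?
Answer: 6098803/4177774 ≈ 1.4598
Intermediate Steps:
(76*25)/1838 - 1937/(-4546) = 1900*(1/1838) - 1937*(-1/4546) = 950/919 + 1937/4546 = 6098803/4177774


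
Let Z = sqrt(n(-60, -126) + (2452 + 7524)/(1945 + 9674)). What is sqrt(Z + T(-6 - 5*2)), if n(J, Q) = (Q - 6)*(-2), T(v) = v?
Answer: 2*sqrt(-60000516 + 3873*sqrt(248307067))/3873 ≈ 0.52390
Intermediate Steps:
n(J, Q) = 12 - 2*Q (n(J, Q) = (-6 + Q)*(-2) = 12 - 2*Q)
Z = 4*sqrt(248307067)/3873 (Z = sqrt((12 - 2*(-126)) + (2452 + 7524)/(1945 + 9674)) = sqrt((12 + 252) + 9976/11619) = sqrt(264 + 9976*(1/11619)) = sqrt(264 + 9976/11619) = sqrt(3077392/11619) = 4*sqrt(248307067)/3873 ≈ 16.274)
sqrt(Z + T(-6 - 5*2)) = sqrt(4*sqrt(248307067)/3873 + (-6 - 5*2)) = sqrt(4*sqrt(248307067)/3873 + (-6 - 10)) = sqrt(4*sqrt(248307067)/3873 - 16) = sqrt(-16 + 4*sqrt(248307067)/3873)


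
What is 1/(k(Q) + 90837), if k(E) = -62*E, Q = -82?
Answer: 1/95921 ≈ 1.0425e-5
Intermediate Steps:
1/(k(Q) + 90837) = 1/(-62*(-82) + 90837) = 1/(5084 + 90837) = 1/95921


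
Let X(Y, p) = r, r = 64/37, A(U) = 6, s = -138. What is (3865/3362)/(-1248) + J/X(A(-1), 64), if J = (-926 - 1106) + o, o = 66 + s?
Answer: -5103640897/4195776 ≈ -1216.4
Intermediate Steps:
r = 64/37 (r = 64*(1/37) = 64/37 ≈ 1.7297)
o = -72 (o = 66 - 138 = -72)
X(Y, p) = 64/37
J = -2104 (J = (-926 - 1106) - 72 = -2032 - 72 = -2104)
(3865/3362)/(-1248) + J/X(A(-1), 64) = (3865/3362)/(-1248) - 2104/64/37 = (3865*(1/3362))*(-1/1248) - 2104*37/64 = (3865/3362)*(-1/1248) - 9731/8 = -3865/4195776 - 9731/8 = -5103640897/4195776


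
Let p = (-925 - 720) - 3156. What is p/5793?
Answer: -4801/5793 ≈ -0.82876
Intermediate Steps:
p = -4801 (p = -1645 - 3156 = -4801)
p/5793 = -4801/5793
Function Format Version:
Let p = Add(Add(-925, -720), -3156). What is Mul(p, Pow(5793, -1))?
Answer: Rational(-4801, 5793) ≈ -0.82876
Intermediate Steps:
p = -4801 (p = Add(-1645, -3156) = -4801)
Mul(p, Pow(5793, -1)) = Mul(-4801, Pow(5793, -1)) = Mul(-4801, Rational(1, 5793)) = Rational(-4801, 5793)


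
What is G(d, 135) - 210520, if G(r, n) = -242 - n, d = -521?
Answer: -210897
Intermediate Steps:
G(d, 135) - 210520 = (-242 - 1*135) - 210520 = (-242 - 135) - 210520 = -377 - 210520 = -210897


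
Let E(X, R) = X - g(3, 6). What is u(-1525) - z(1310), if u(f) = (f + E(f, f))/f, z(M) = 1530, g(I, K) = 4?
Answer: -2330196/1525 ≈ -1528.0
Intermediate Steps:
E(X, R) = -4 + X (E(X, R) = X - 1*4 = X - 4 = -4 + X)
u(f) = (-4 + 2*f)/f (u(f) = (f + (-4 + f))/f = (-4 + 2*f)/f)
u(-1525) - z(1310) = (2 - 4/(-1525)) - 1*1530 = (2 - 4*(-1/1525)) - 1530 = (2 + 4/1525) - 1530 = 3054/1525 - 1530 = -2330196/1525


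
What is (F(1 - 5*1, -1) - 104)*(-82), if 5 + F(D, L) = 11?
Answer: 8036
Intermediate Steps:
F(D, L) = 6 (F(D, L) = -5 + 11 = 6)
(F(1 - 5*1, -1) - 104)*(-82) = (6 - 104)*(-82) = -98*(-82) = 8036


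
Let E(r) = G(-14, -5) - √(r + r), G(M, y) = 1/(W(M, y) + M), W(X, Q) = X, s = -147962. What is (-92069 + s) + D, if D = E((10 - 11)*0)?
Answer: -6720869/28 ≈ -2.4003e+5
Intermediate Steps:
G(M, y) = 1/(2*M) (G(M, y) = 1/(M + M) = 1/(2*M))
E(r) = -1/28 - √2*√r (E(r) = (½)/(-14) - √(r + r) = (½)*(-1/14) - √(2*r) = -1/28 - √2*√r)
D = -1/28 (D = -1/28 - √2*√((10 - 11)*0) = -1/28 - √2*√(-1*0) = -1/28 - √2*√0 = -1/28 - 1*√2*0 = -1/28 + 0 = -1/28 ≈ -0.035714)
(-92069 + s) + D = (-92069 - 147962) - 1/28 = -240031 - 1/28 = -6720869/28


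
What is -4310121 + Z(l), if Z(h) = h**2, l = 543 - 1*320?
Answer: -4260392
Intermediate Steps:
l = 223 (l = 543 - 320 = 223)
-4310121 + Z(l) = -4310121 + 223**2 = -4310121 + 49729 = -4260392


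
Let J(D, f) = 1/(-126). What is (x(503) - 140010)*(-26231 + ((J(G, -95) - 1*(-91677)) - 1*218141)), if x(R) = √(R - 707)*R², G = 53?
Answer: 448955389285/21 - 4867784619139*I*√51/63 ≈ 2.1379e+10 - 5.5179e+11*I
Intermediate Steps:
x(R) = R²*√(-707 + R) (x(R) = √(-707 + R)*R² = R²*√(-707 + R))
J(D, f) = -1/126
(x(503) - 140010)*(-26231 + ((J(G, -95) - 1*(-91677)) - 1*218141)) = (503²*√(-707 + 503) - 140010)*(-26231 + ((-1/126 - 1*(-91677)) - 1*218141)) = (253009*√(-204) - 140010)*(-26231 + ((-1/126 + 91677) - 218141)) = (253009*(2*I*√51) - 140010)*(-26231 + (11551301/126 - 218141)) = (506018*I*√51 - 140010)*(-26231 - 15934465/126) = (-140010 + 506018*I*√51)*(-19239571/126) = 448955389285/21 - 4867784619139*I*√51/63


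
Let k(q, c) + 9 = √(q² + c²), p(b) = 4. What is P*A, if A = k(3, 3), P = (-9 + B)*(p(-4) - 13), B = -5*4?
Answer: -2349 + 783*√2 ≈ -1241.7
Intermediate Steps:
B = -20
P = 261 (P = (-9 - 20)*(4 - 13) = -29*(-9) = 261)
k(q, c) = -9 + √(c² + q²) (k(q, c) = -9 + √(q² + c²) = -9 + √(c² + q²))
A = -9 + 3*√2 (A = -9 + √(3² + 3²) = -9 + √(9 + 9) = -9 + √18 = -9 + 3*√2 ≈ -4.7574)
P*A = 261*(-9 + 3*√2) = -2349 + 783*√2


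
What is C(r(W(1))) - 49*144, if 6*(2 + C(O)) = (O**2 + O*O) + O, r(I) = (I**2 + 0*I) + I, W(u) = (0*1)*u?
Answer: -7058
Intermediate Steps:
W(u) = 0 (W(u) = 0*u = 0)
r(I) = I + I**2 (r(I) = (I**2 + 0) + I = I**2 + I = I + I**2)
C(O) = -2 + O**2/3 + O/6 (C(O) = -2 + ((O**2 + O*O) + O)/6 = -2 + ((O**2 + O**2) + O)/6 = -2 + (2*O**2 + O)/6 = -2 + (O + 2*O**2)/6 = -2 + (O**2/3 + O/6) = -2 + O**2/3 + O/6)
C(r(W(1))) - 49*144 = (-2 + (0*(1 + 0))**2/3 + (0*(1 + 0))/6) - 49*144 = (-2 + (0*1)**2/3 + (0*1)/6) - 7056 = (-2 + (1/3)*0**2 + (1/6)*0) - 7056 = (-2 + (1/3)*0 + 0) - 7056 = (-2 + 0 + 0) - 7056 = -2 - 7056 = -7058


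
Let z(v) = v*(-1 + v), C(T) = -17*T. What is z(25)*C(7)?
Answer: -71400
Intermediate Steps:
z(25)*C(7) = (25*(-1 + 25))*(-17*7) = (25*24)*(-119) = 600*(-119) = -71400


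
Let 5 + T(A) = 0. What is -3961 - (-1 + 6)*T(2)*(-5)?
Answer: -4086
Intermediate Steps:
T(A) = -5 (T(A) = -5 + 0 = -5)
-3961 - (-1 + 6)*T(2)*(-5) = -3961 - (-1 + 6)*(-5)*(-5) = -3961 - 5*(-5)*(-5) = -3961 - (-25)*(-5) = -3961 - 1*125 = -3961 - 125 = -4086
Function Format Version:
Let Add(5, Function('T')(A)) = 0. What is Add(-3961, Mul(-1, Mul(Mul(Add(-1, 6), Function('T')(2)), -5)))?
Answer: -4086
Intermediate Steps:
Function('T')(A) = -5 (Function('T')(A) = Add(-5, 0) = -5)
Add(-3961, Mul(-1, Mul(Mul(Add(-1, 6), Function('T')(2)), -5))) = Add(-3961, Mul(-1, Mul(Mul(Add(-1, 6), -5), -5))) = Add(-3961, Mul(-1, Mul(Mul(5, -5), -5))) = Add(-3961, Mul(-1, Mul(-25, -5))) = Add(-3961, Mul(-1, 125)) = Add(-3961, -125) = -4086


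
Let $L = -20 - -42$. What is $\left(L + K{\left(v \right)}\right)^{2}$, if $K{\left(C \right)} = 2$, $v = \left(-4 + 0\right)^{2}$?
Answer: $576$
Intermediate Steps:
$L = 22$ ($L = -20 + 42 = 22$)
$v = 16$ ($v = \left(-4\right)^{2} = 16$)
$\left(L + K{\left(v \right)}\right)^{2} = \left(22 + 2\right)^{2} = 24^{2} = 576$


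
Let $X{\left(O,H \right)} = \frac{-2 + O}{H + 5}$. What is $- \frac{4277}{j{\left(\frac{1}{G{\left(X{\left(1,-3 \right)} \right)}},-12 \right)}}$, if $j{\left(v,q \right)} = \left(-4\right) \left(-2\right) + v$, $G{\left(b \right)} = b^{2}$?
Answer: $- \frac{4277}{12} \approx -356.42$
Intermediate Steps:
$X{\left(O,H \right)} = \frac{-2 + O}{5 + H}$
$j{\left(v,q \right)} = 8 + v$
$- \frac{4277}{j{\left(\frac{1}{G{\left(X{\left(1,-3 \right)} \right)}},-12 \right)}} = - \frac{4277}{8 + \frac{1}{\left(\frac{-2 + 1}{5 - 3}\right)^{2}}} = - \frac{4277}{8 + \frac{1}{\left(\frac{1}{2} \left(-1\right)\right)^{2}}} = - \frac{4277}{8 + \frac{1}{\left(- \frac{1}{2}\right)^{2}}} = - \frac{4277}{8 + \frac{1}{\frac{1}{4}}} = - \frac{4277}{8 + 4} = - \frac{4277}{12}$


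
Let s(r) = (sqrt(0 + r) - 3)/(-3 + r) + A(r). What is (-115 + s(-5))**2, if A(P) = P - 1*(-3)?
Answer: (933 + I*sqrt(5))**2/64 ≈ 13601.0 + 65.195*I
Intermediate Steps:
A(P) = 3 + P (A(P) = P + 3 = 3 + P)
s(r) = 3 + r + (-3 + sqrt(r))/(-3 + r) (s(r) = (sqrt(0 + r) - 3)/(-3 + r) + (3 + r) = (sqrt(r) - 3)/(-3 + r) + (3 + r) = (-3 + sqrt(r))/(-3 + r) + (3 + r) = 3 + r + (-3 + sqrt(r))/(-3 + r))
(-115 + s(-5))**2 = (-115 + (-12 + sqrt(-5) + (-5)**2)/(-3 - 5))**2 = (-115 + (-12 + I*sqrt(5) + 25)/(-8))**2 = (-115 - (13 + I*sqrt(5))/8)**2 = (-115 + (-13/8 - I*sqrt(5)/8))**2 = (-933/8 - I*sqrt(5)/8)**2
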